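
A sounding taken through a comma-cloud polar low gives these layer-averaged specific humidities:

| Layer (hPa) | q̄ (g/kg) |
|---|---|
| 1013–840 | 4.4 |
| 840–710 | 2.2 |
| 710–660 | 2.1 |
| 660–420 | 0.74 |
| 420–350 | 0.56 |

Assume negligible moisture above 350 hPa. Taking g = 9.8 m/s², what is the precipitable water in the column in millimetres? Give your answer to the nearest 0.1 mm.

Precipitable water is the column-integrated vapour mass per unit area: PW = (1/g) Σ q̄ Δp, with q in kg/kg and Δp in Pa (1 kg/m² of water = 1 mm).
Layer 1013–840 hPa: Δp = 173 hPa = 17300 Pa, q̄ = 0.0044 kg/kg → 0.0044 × 17300 / 9.8 = 7.77 mm
Layer 840–710 hPa: Δp = 130 hPa = 13000 Pa, q̄ = 0.0022 kg/kg → 0.0022 × 13000 / 9.8 = 2.92 mm
Layer 710–660 hPa: Δp = 50 hPa = 5000 Pa, q̄ = 0.0021 kg/kg → 0.0021 × 5000 / 9.8 = 1.07 mm
Layer 660–420 hPa: Δp = 240 hPa = 24000 Pa, q̄ = 0.00074 kg/kg → 0.00074 × 24000 / 9.8 = 1.81 mm
Layer 420–350 hPa: Δp = 70 hPa = 7000 Pa, q̄ = 0.00056 kg/kg → 0.00056 × 7000 / 9.8 = 0.40 mm
PW = 7.77 + 2.92 + 1.07 + 1.81 + 0.40 = 13.97 ≈ 14.0 mm.

PW ≈ 14.0 mm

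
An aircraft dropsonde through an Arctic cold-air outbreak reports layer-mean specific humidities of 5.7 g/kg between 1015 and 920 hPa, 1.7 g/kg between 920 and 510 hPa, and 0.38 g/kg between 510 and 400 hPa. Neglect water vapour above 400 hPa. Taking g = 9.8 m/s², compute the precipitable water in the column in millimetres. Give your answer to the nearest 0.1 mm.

PW ≈ 13.1 mm

Precipitable water is the column-integrated vapour mass per unit area: PW = (1/g) Σ q̄ Δp, with q in kg/kg and Δp in Pa (1 kg/m² of water = 1 mm).
Layer 1015–920 hPa: Δp = 95 hPa = 9500 Pa, q̄ = 0.0057 kg/kg → 0.0057 × 9500 / 9.8 = 5.53 mm
Layer 920–510 hPa: Δp = 410 hPa = 41000 Pa, q̄ = 0.0017 kg/kg → 0.0017 × 41000 / 9.8 = 7.11 mm
Layer 510–400 hPa: Δp = 110 hPa = 11000 Pa, q̄ = 0.00038 kg/kg → 0.00038 × 11000 / 9.8 = 0.43 mm
PW = 5.53 + 7.11 + 0.43 = 13.07 ≈ 13.1 mm.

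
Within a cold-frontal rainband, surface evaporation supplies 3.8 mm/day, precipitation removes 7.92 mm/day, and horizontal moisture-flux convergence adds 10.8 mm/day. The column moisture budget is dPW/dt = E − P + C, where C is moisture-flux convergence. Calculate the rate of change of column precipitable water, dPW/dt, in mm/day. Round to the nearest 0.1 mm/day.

dPW/dt ≈ 6.7 mm/day

dPW/dt = E − P + C = 3.8 − 7.92 + (10.8) = 6.7 mm/day.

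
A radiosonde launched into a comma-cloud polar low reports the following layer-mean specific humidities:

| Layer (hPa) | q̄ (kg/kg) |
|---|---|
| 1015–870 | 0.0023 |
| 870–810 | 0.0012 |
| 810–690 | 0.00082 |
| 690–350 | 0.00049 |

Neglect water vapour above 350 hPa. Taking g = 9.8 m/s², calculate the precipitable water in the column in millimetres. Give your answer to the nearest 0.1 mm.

PW ≈ 6.8 mm

Precipitable water is the column-integrated vapour mass per unit area: PW = (1/g) Σ q̄ Δp, with q in kg/kg and Δp in Pa (1 kg/m² of water = 1 mm).
Layer 1015–870 hPa: Δp = 145 hPa = 14500 Pa, q̄ = 0.0023 kg/kg → 0.0023 × 14500 / 9.8 = 3.40 mm
Layer 870–810 hPa: Δp = 60 hPa = 6000 Pa, q̄ = 0.0012 kg/kg → 0.0012 × 6000 / 9.8 = 0.73 mm
Layer 810–690 hPa: Δp = 120 hPa = 12000 Pa, q̄ = 0.00082 kg/kg → 0.00082 × 12000 / 9.8 = 1.00 mm
Layer 690–350 hPa: Δp = 340 hPa = 34000 Pa, q̄ = 0.00049 kg/kg → 0.00049 × 34000 / 9.8 = 1.70 mm
PW = 3.40 + 0.73 + 1.00 + 1.70 = 6.83 ≈ 6.8 mm.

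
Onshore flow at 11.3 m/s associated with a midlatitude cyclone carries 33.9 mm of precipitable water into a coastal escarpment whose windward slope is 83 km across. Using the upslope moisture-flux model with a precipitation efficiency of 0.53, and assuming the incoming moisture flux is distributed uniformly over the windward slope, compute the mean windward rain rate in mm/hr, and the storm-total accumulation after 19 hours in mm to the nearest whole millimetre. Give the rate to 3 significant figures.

R ≈ 8.81 mm/hr; total ≈ 167 mm

Incoming column moisture flux per unit ridge length: F = V × PW = 11.3 × 33.9 = 383.07 mm·m/s.
Spread over the 83 km slope with efficiency ε = 0.53: R = ε·F/W = 0.53 × 383.07 / 83000 m = 2.446e-03 mm/s.
R = 2.446e-03 × 3600 = 8.81 mm/hr.
Over 19 h: total = 8.81 × 19 = 167.39 ≈ 167 mm.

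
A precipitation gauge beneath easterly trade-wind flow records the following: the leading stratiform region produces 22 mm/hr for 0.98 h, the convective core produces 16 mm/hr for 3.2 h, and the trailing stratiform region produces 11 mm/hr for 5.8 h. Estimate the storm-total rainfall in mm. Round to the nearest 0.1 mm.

Total = Σ Rᵢ Δtᵢ = 22 × 0.98 + 16 × 3.2 + 11 × 5.8
      = 21.56 + 51.2 + 63.8 = 136.6 mm.

total ≈ 136.6 mm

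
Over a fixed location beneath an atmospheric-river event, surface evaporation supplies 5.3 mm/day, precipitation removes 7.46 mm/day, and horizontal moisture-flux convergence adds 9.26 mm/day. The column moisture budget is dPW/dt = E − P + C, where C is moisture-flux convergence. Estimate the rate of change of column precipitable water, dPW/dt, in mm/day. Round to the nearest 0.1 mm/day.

dPW/dt ≈ 7.1 mm/day

dPW/dt = E − P + C = 5.3 − 7.46 + (9.26) = 7.1 mm/day.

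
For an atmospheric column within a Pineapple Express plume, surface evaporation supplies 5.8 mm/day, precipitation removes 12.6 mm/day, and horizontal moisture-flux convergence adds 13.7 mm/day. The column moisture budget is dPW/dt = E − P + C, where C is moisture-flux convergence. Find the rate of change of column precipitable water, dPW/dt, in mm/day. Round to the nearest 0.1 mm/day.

dPW/dt = E − P + C = 5.8 − 12.6 + (13.7) = 6.9 mm/day.

dPW/dt ≈ 6.9 mm/day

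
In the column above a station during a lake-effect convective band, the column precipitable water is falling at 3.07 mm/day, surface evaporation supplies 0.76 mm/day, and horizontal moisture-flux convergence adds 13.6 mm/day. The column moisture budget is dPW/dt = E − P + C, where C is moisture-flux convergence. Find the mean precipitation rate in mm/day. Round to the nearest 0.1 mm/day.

dPW/dt = -3.07 mm/day.
P = E + C − dPW/dt = 0.76 + (13.6) − (-3.07) = 17.4 mm/day.

P ≈ 17.4 mm/day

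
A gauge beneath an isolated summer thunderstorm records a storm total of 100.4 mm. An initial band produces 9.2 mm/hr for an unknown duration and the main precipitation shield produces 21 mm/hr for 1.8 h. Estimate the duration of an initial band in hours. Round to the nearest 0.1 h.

duration ≈ 6.8 h

Known phases: 21 × 1.8 = 37.8 mm.
Remaining depth = 100.4 − 37.8 = 62.6 mm.
Duration = 62.6 / 9.2 = 6.8 h.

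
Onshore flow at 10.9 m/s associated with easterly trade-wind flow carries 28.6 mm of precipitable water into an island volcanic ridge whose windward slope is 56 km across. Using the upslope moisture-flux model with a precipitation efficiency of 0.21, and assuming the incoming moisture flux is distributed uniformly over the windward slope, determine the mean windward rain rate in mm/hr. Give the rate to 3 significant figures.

Incoming column moisture flux per unit ridge length: F = V × PW = 10.9 × 28.6 = 311.74 mm·m/s.
Spread over the 56 km slope with efficiency ε = 0.21: R = ε·F/W = 0.21 × 311.74 / 56000 m = 1.169e-03 mm/s.
R = 1.169e-03 × 3600 = 4.21 mm/hr.

R ≈ 4.21 mm/hr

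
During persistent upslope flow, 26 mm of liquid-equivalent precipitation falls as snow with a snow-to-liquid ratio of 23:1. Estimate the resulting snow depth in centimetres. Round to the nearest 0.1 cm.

Snow depth = liquid × ratio = 26 mm × 23 = 598 mm = 59.8 cm.

snow depth ≈ 59.8 cm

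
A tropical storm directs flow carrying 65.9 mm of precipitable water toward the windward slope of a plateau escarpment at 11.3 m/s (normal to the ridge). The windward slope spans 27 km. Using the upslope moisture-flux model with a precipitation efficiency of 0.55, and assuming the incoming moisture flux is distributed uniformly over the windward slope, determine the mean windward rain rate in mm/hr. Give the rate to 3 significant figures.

R ≈ 54.6 mm/hr

Incoming column moisture flux per unit ridge length: F = V × PW = 11.3 × 65.9 = 744.67 mm·m/s.
Spread over the 27 km slope with efficiency ε = 0.55: R = ε·F/W = 0.55 × 744.67 / 27000 m = 1.517e-02 mm/s.
R = 1.517e-02 × 3600 = 54.6 mm/hr.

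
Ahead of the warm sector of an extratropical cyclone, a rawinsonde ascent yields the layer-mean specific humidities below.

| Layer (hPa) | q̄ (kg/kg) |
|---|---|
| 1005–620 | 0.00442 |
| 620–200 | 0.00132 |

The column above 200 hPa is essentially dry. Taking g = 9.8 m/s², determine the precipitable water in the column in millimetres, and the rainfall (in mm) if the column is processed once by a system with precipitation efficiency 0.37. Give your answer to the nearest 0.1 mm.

PW ≈ 23.0 mm; rainfall ≈ 8.5 mm

Precipitable water is the column-integrated vapour mass per unit area: PW = (1/g) Σ q̄ Δp, with q in kg/kg and Δp in Pa (1 kg/m² of water = 1 mm).
Layer 1005–620 hPa: Δp = 385 hPa = 38500 Pa, q̄ = 0.00442 kg/kg → 0.00442 × 38500 / 9.8 = 17.36 mm
Layer 620–200 hPa: Δp = 420 hPa = 42000 Pa, q̄ = 0.00132 kg/kg → 0.00132 × 42000 / 9.8 = 5.66 mm
PW = 17.36 + 5.66 = 23.02 ≈ 23.0 mm.
Rainfall = ε × PW = 0.37 × 23.0 = 8.5 mm.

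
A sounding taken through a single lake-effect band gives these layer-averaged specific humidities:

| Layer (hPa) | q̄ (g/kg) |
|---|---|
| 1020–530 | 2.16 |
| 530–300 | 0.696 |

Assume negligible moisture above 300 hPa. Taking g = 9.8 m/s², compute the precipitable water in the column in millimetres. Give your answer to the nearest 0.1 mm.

PW ≈ 12.4 mm

Precipitable water is the column-integrated vapour mass per unit area: PW = (1/g) Σ q̄ Δp, with q in kg/kg and Δp in Pa (1 kg/m² of water = 1 mm).
Layer 1020–530 hPa: Δp = 490 hPa = 49000 Pa, q̄ = 0.00216 kg/kg → 0.00216 × 49000 / 9.8 = 10.80 mm
Layer 530–300 hPa: Δp = 230 hPa = 23000 Pa, q̄ = 0.000696 kg/kg → 0.000696 × 23000 / 9.8 = 1.63 mm
PW = 10.80 + 1.63 = 12.43 ≈ 12.4 mm.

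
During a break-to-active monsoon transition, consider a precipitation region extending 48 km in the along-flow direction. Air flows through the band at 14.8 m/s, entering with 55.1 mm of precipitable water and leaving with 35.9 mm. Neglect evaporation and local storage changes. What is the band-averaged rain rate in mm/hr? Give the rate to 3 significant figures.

Column moisture flux per unit crosswind length is F = V × PW.
Inflow: F_in = 14.8 × 55.1 = 815.48 mm·m/s
Outflow: F_out = 14.8 × 35.9 = 531.32 mm·m/s
Steady-state rate R = (F_in − F_out)/L = (815.48 − 531.32) / 48000 m = 5.920e-03 mm/s.
R = 5.920e-03 × 3600 = 21.3 mm/hr.

R ≈ 21.3 mm/hr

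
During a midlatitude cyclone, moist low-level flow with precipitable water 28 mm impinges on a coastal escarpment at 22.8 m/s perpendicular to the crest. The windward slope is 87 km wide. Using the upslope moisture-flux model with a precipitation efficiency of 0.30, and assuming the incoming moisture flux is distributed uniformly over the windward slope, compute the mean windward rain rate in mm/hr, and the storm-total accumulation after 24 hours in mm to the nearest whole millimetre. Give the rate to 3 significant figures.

R ≈ 7.92 mm/hr; total ≈ 190 mm

Incoming column moisture flux per unit ridge length: F = V × PW = 22.8 × 28 = 638.4 mm·m/s.
Spread over the 87 km slope with efficiency ε = 0.30: R = ε·F/W = 0.30 × 638.4 / 87000 m = 2.201e-03 mm/s.
R = 2.201e-03 × 3600 = 7.92 mm/hr.
Over 24 h: total = 7.92 × 24 = 190.08 ≈ 190 mm.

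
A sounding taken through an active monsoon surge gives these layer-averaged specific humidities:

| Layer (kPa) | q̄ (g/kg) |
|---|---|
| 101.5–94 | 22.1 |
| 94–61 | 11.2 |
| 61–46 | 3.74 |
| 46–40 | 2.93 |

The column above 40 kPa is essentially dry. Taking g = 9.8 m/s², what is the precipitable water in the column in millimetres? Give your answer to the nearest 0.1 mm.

PW ≈ 62.1 mm

Precipitable water is the column-integrated vapour mass per unit area: PW = (1/g) Σ q̄ Δp, with q in kg/kg and Δp in Pa (1 kg/m² of water = 1 mm).
Layer 101.5–94 kPa: Δp = 75 hPa = 7500 Pa, q̄ = 0.0221 kg/kg → 0.0221 × 7500 / 9.8 = 16.91 mm
Layer 94–61 kPa: Δp = 330 hPa = 33000 Pa, q̄ = 0.0112 kg/kg → 0.0112 × 33000 / 9.8 = 37.71 mm
Layer 61–46 kPa: Δp = 150 hPa = 15000 Pa, q̄ = 0.00374 kg/kg → 0.00374 × 15000 / 9.8 = 5.72 mm
Layer 46–40 kPa: Δp = 60 hPa = 6000 Pa, q̄ = 0.00293 kg/kg → 0.00293 × 6000 / 9.8 = 1.79 mm
PW = 16.91 + 37.71 + 5.72 + 1.79 = 62.13 ≈ 62.1 mm.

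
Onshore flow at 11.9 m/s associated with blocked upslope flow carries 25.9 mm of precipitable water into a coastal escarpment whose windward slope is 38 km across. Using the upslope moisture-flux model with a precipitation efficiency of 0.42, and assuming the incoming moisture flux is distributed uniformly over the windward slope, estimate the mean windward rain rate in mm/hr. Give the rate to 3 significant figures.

R ≈ 12.3 mm/hr

Incoming column moisture flux per unit ridge length: F = V × PW = 11.9 × 25.9 = 308.21 mm·m/s.
Spread over the 38 km slope with efficiency ε = 0.42: R = ε·F/W = 0.42 × 308.21 / 38000 m = 3.407e-03 mm/s.
R = 3.407e-03 × 3600 = 12.3 mm/hr.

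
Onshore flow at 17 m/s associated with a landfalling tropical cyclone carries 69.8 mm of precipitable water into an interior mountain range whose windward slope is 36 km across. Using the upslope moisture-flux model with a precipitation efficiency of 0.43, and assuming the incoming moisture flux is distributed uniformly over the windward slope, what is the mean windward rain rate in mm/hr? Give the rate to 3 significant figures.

R ≈ 51.0 mm/hr

Incoming column moisture flux per unit ridge length: F = V × PW = 17 × 69.8 = 1186.6 mm·m/s.
Spread over the 36 km slope with efficiency ε = 0.43: R = ε·F/W = 0.43 × 1186.6 / 36000 m = 1.417e-02 mm/s.
R = 1.417e-02 × 3600 = 51.0 mm/hr.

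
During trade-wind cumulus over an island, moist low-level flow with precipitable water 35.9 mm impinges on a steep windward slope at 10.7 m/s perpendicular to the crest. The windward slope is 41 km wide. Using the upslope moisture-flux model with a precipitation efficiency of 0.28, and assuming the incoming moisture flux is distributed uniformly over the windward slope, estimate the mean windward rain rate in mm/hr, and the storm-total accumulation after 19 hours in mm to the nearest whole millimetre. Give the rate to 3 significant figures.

Incoming column moisture flux per unit ridge length: F = V × PW = 10.7 × 35.9 = 384.13 mm·m/s.
Spread over the 41 km slope with efficiency ε = 0.28: R = ε·F/W = 0.28 × 384.13 / 41000 m = 2.623e-03 mm/s.
R = 2.623e-03 × 3600 = 9.44 mm/hr.
Over 19 h: total = 9.44 × 19 = 179.36 ≈ 179 mm.

R ≈ 9.44 mm/hr; total ≈ 179 mm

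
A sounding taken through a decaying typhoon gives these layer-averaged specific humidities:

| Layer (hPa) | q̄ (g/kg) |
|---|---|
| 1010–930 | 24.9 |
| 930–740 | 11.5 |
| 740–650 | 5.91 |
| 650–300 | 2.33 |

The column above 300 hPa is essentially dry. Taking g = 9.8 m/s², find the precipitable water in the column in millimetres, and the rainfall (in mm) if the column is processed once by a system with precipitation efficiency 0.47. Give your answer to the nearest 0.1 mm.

Precipitable water is the column-integrated vapour mass per unit area: PW = (1/g) Σ q̄ Δp, with q in kg/kg and Δp in Pa (1 kg/m² of water = 1 mm).
Layer 1010–930 hPa: Δp = 80 hPa = 8000 Pa, q̄ = 0.0249 kg/kg → 0.0249 × 8000 / 9.8 = 20.33 mm
Layer 930–740 hPa: Δp = 190 hPa = 19000 Pa, q̄ = 0.0115 kg/kg → 0.0115 × 19000 / 9.8 = 22.30 mm
Layer 740–650 hPa: Δp = 90 hPa = 9000 Pa, q̄ = 0.00591 kg/kg → 0.00591 × 9000 / 9.8 = 5.43 mm
Layer 650–300 hPa: Δp = 350 hPa = 35000 Pa, q̄ = 0.00233 kg/kg → 0.00233 × 35000 / 9.8 = 8.32 mm
PW = 20.33 + 22.30 + 5.43 + 8.32 = 56.38 ≈ 56.4 mm.
Rainfall = ε × PW = 0.47 × 56.4 = 26.5 mm.

PW ≈ 56.4 mm; rainfall ≈ 26.5 mm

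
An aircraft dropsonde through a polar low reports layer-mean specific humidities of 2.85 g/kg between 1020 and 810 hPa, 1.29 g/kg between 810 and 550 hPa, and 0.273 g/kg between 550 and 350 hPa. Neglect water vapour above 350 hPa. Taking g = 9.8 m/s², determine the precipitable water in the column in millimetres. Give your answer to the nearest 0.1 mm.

PW ≈ 10.1 mm

Precipitable water is the column-integrated vapour mass per unit area: PW = (1/g) Σ q̄ Δp, with q in kg/kg and Δp in Pa (1 kg/m² of water = 1 mm).
Layer 1020–810 hPa: Δp = 210 hPa = 21000 Pa, q̄ = 0.00285 kg/kg → 0.00285 × 21000 / 9.8 = 6.11 mm
Layer 810–550 hPa: Δp = 260 hPa = 26000 Pa, q̄ = 0.00129 kg/kg → 0.00129 × 26000 / 9.8 = 3.42 mm
Layer 550–350 hPa: Δp = 200 hPa = 20000 Pa, q̄ = 0.000273 kg/kg → 0.000273 × 20000 / 9.8 = 0.56 mm
PW = 6.11 + 3.42 + 0.56 = 10.09 ≈ 10.1 mm.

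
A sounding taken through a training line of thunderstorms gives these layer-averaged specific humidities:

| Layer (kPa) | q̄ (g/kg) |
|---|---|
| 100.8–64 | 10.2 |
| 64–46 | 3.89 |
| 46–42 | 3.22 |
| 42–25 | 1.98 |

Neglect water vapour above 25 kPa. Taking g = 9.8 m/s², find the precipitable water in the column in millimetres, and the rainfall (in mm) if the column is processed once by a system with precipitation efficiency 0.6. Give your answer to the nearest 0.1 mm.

PW ≈ 50.2 mm; rainfall ≈ 30.1 mm

Precipitable water is the column-integrated vapour mass per unit area: PW = (1/g) Σ q̄ Δp, with q in kg/kg and Δp in Pa (1 kg/m² of water = 1 mm).
Layer 100.8–64 kPa: Δp = 368 hPa = 36800 Pa, q̄ = 0.0102 kg/kg → 0.0102 × 36800 / 9.8 = 38.30 mm
Layer 64–46 kPa: Δp = 180 hPa = 18000 Pa, q̄ = 0.00389 kg/kg → 0.00389 × 18000 / 9.8 = 7.14 mm
Layer 46–42 kPa: Δp = 40 hPa = 4000 Pa, q̄ = 0.00322 kg/kg → 0.00322 × 4000 / 9.8 = 1.31 mm
Layer 42–25 kPa: Δp = 170 hPa = 17000 Pa, q̄ = 0.00198 kg/kg → 0.00198 × 17000 / 9.8 = 3.43 mm
PW = 38.30 + 7.14 + 1.31 + 3.43 = 50.18 ≈ 50.2 mm.
Rainfall = ε × PW = 0.6 × 50.2 = 30.1 mm.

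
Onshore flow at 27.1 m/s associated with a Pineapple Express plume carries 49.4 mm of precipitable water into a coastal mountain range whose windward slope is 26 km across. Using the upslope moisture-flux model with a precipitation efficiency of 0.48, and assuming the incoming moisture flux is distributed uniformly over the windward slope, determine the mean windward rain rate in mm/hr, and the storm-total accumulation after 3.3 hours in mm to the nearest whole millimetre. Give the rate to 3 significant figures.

Incoming column moisture flux per unit ridge length: F = V × PW = 27.1 × 49.4 = 1338.74 mm·m/s.
Spread over the 26 km slope with efficiency ε = 0.48: R = ε·F/W = 0.48 × 1338.74 / 26000 m = 2.472e-02 mm/s.
R = 2.472e-02 × 3600 = 89.0 mm/hr.
Over 3.3 h: total = 89.0 × 3.3 = 293.7 ≈ 294 mm.

R ≈ 89.0 mm/hr; total ≈ 294 mm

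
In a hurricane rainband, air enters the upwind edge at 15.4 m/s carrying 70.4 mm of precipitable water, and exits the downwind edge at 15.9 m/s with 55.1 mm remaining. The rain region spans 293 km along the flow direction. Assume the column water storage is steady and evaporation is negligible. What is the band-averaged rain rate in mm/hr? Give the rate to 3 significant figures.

Column moisture flux per unit crosswind length is F = V × PW.
Inflow: F_in = 15.4 × 70.4 = 1084.16 mm·m/s
Outflow: F_out = 15.9 × 55.1 = 876.09 mm·m/s
Steady-state rate R = (F_in − F_out)/L = (1084.16 − 876.09) / 293000 m = 7.101e-04 mm/s.
R = 7.101e-04 × 3600 = 2.56 mm/hr.

R ≈ 2.56 mm/hr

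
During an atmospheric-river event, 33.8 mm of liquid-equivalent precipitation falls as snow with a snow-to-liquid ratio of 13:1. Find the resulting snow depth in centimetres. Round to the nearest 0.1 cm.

Snow depth = liquid × ratio = 33.8 mm × 13 = 439.4 mm = 43.9 cm.

snow depth ≈ 43.9 cm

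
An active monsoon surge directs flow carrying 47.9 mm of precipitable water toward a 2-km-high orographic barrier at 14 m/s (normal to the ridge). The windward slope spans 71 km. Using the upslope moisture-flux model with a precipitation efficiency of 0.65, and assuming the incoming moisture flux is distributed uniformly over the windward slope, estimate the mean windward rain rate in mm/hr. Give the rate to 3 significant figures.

R ≈ 22.1 mm/hr

Incoming column moisture flux per unit ridge length: F = V × PW = 14 × 47.9 = 670.6 mm·m/s.
Spread over the 71 km slope with efficiency ε = 0.65: R = ε·F/W = 0.65 × 670.6 / 71000 m = 6.139e-03 mm/s.
R = 6.139e-03 × 3600 = 22.1 mm/hr.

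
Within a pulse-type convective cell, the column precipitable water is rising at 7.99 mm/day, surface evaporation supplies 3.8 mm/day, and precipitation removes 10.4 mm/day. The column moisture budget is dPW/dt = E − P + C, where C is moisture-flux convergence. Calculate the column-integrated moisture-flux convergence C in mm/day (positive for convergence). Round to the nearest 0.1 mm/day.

dPW/dt = +7.99 mm/day.
C = dPW/dt − E + P = (+7.99) − 3.8 + 10.4 = 14.6 mm/day.

C ≈ 14.6 mm/day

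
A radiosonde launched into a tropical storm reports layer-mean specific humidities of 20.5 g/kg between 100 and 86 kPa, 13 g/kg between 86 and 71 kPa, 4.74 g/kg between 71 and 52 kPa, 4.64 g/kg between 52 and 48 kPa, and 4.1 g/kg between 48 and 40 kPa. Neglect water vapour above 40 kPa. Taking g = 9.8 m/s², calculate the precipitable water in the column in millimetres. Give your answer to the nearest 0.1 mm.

PW ≈ 63.6 mm

Precipitable water is the column-integrated vapour mass per unit area: PW = (1/g) Σ q̄ Δp, with q in kg/kg and Δp in Pa (1 kg/m² of water = 1 mm).
Layer 100–86 kPa: Δp = 140 hPa = 14000 Pa, q̄ = 0.0205 kg/kg → 0.0205 × 14000 / 9.8 = 29.29 mm
Layer 86–71 kPa: Δp = 150 hPa = 15000 Pa, q̄ = 0.013 kg/kg → 0.013 × 15000 / 9.8 = 19.90 mm
Layer 71–52 kPa: Δp = 190 hPa = 19000 Pa, q̄ = 0.00474 kg/kg → 0.00474 × 19000 / 9.8 = 9.19 mm
Layer 52–48 kPa: Δp = 40 hPa = 4000 Pa, q̄ = 0.00464 kg/kg → 0.00464 × 4000 / 9.8 = 1.89 mm
Layer 48–40 kPa: Δp = 80 hPa = 8000 Pa, q̄ = 0.0041 kg/kg → 0.0041 × 8000 / 9.8 = 3.35 mm
PW = 29.29 + 19.90 + 9.19 + 1.89 + 3.35 = 63.62 ≈ 63.6 mm.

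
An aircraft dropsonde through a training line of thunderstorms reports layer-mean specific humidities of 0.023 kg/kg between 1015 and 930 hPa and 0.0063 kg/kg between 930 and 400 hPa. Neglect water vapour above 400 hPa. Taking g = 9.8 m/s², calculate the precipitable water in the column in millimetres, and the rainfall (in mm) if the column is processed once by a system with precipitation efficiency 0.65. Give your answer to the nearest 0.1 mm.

PW ≈ 54.0 mm; rainfall ≈ 35.1 mm

Precipitable water is the column-integrated vapour mass per unit area: PW = (1/g) Σ q̄ Δp, with q in kg/kg and Δp in Pa (1 kg/m² of water = 1 mm).
Layer 1015–930 hPa: Δp = 85 hPa = 8500 Pa, q̄ = 0.023 kg/kg → 0.023 × 8500 / 9.8 = 19.95 mm
Layer 930–400 hPa: Δp = 530 hPa = 53000 Pa, q̄ = 0.0063 kg/kg → 0.0063 × 53000 / 9.8 = 34.07 mm
PW = 19.95 + 34.07 = 54.02 ≈ 54.0 mm.
Rainfall = ε × PW = 0.65 × 54.0 = 35.1 mm.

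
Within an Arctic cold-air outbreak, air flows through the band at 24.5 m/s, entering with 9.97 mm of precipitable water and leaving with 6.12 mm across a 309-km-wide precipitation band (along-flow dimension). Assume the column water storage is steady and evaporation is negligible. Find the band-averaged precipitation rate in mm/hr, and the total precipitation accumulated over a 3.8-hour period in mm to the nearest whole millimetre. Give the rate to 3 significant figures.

Column moisture flux per unit crosswind length is F = V × PW.
Inflow: F_in = 24.5 × 9.97 = 244.265 mm·m/s
Outflow: F_out = 24.5 × 6.12 = 149.94 mm·m/s
Steady-state rate R = (F_in − F_out)/L = (244.265 − 149.94) / 309000 m = 3.053e-04 mm/s.
R = 3.053e-04 × 3600 = 1.10 mm/hr.
Over 3.8 h: total = 1.10 × 3.8 = 4.18 ≈ 4 mm.

R ≈ 1.10 mm/hr; total ≈ 4 mm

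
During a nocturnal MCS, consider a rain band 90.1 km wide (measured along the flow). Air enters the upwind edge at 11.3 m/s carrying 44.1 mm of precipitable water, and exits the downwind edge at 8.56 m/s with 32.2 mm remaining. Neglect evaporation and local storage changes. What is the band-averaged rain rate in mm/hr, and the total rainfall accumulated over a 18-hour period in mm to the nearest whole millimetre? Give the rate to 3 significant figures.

R ≈ 8.90 mm/hr; total ≈ 160 mm

Column moisture flux per unit crosswind length is F = V × PW.
Inflow: F_in = 11.3 × 44.1 = 498.33 mm·m/s
Outflow: F_out = 8.56 × 32.2 = 275.632 mm·m/s
Steady-state rate R = (F_in − F_out)/L = (498.33 − 275.632) / 90100 m = 2.472e-03 mm/s.
R = 2.472e-03 × 3600 = 8.90 mm/hr.
Over 18 h: total = 8.90 × 18 = 160.2 ≈ 160 mm.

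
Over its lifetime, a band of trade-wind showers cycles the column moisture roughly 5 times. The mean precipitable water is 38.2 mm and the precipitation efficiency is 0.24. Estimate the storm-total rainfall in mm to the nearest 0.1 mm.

Each cycle deposits ε × PW = 0.24 × 38.2 = 9.168 mm.
Over 5 cycles: 5 × 9.168 = 45.8 mm.

rainfall ≈ 45.8 mm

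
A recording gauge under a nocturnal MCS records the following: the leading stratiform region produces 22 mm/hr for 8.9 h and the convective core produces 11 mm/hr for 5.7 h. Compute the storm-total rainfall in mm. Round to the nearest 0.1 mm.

total ≈ 258.5 mm

Total = Σ Rᵢ Δtᵢ = 22 × 8.9 + 11 × 5.7
      = 195.8 + 62.7 = 258.5 mm.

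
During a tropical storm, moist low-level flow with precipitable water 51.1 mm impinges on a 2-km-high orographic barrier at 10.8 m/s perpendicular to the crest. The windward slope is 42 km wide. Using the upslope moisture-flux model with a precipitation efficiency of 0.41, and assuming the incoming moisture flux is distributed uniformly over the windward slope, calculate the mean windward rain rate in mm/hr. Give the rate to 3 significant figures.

R ≈ 19.4 mm/hr

Incoming column moisture flux per unit ridge length: F = V × PW = 10.8 × 51.1 = 551.88 mm·m/s.
Spread over the 42 km slope with efficiency ε = 0.41: R = ε·F/W = 0.41 × 551.88 / 42000 m = 5.387e-03 mm/s.
R = 5.387e-03 × 3600 = 19.4 mm/hr.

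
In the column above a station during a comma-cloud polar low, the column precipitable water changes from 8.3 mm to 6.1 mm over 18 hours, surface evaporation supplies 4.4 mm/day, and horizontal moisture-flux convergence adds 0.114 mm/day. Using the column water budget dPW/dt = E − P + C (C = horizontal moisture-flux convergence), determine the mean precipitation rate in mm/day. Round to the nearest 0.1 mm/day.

dPW/dt = (6.1 − 8.3) mm / (18/24 day) = -2.933 mm/day.
P = E + C − dPW/dt = 4.4 + (0.114) − (-2.933) = 7.4 mm/day.

P ≈ 7.4 mm/day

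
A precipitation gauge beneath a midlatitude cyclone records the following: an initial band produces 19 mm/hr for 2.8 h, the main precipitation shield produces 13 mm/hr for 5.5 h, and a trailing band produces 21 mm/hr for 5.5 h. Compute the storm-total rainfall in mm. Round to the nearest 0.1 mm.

Total = Σ Rᵢ Δtᵢ = 19 × 2.8 + 13 × 5.5 + 21 × 5.5
      = 53.2 + 71.5 + 115.5 = 240.2 mm.

total ≈ 240.2 mm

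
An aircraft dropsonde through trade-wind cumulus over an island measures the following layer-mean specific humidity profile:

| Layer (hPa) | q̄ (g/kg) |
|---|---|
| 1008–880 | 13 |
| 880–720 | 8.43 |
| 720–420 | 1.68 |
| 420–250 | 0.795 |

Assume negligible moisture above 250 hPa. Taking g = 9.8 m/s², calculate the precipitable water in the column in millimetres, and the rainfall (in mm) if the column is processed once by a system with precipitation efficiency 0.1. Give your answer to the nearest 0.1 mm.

Precipitable water is the column-integrated vapour mass per unit area: PW = (1/g) Σ q̄ Δp, with q in kg/kg and Δp in Pa (1 kg/m² of water = 1 mm).
Layer 1008–880 hPa: Δp = 128 hPa = 12800 Pa, q̄ = 0.013 kg/kg → 0.013 × 12800 / 9.8 = 16.98 mm
Layer 880–720 hPa: Δp = 160 hPa = 16000 Pa, q̄ = 0.00843 kg/kg → 0.00843 × 16000 / 9.8 = 13.76 mm
Layer 720–420 hPa: Δp = 300 hPa = 30000 Pa, q̄ = 0.00168 kg/kg → 0.00168 × 30000 / 9.8 = 5.14 mm
Layer 420–250 hPa: Δp = 170 hPa = 17000 Pa, q̄ = 0.000795 kg/kg → 0.000795 × 17000 / 9.8 = 1.38 mm
PW = 16.98 + 13.76 + 5.14 + 1.38 = 37.26 ≈ 37.3 mm.
Rainfall = ε × PW = 0.1 × 37.3 = 3.7 mm.

PW ≈ 37.3 mm; rainfall ≈ 3.7 mm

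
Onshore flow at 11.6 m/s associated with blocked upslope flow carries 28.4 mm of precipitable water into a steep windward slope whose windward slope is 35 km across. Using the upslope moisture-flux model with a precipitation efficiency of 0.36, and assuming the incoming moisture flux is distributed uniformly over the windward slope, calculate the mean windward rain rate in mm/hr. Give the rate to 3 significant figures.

Incoming column moisture flux per unit ridge length: F = V × PW = 11.6 × 28.4 = 329.44 mm·m/s.
Spread over the 35 km slope with efficiency ε = 0.36: R = ε·F/W = 0.36 × 329.44 / 35000 m = 3.389e-03 mm/s.
R = 3.389e-03 × 3600 = 12.2 mm/hr.

R ≈ 12.2 mm/hr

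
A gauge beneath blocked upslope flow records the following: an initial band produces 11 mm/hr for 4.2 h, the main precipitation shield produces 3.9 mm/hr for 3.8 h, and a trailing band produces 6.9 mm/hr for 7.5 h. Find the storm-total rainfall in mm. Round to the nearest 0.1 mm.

total ≈ 112.8 mm

Total = Σ Rᵢ Δtᵢ = 11 × 4.2 + 3.9 × 3.8 + 6.9 × 7.5
      = 46.2 + 14.82 + 51.75 = 112.8 mm.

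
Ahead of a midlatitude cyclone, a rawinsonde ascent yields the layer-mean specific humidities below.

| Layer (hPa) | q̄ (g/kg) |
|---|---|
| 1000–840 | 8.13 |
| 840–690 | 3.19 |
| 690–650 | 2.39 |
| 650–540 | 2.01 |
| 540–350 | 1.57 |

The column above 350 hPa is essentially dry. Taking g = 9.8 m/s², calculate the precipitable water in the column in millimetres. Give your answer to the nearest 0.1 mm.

PW ≈ 24.4 mm

Precipitable water is the column-integrated vapour mass per unit area: PW = (1/g) Σ q̄ Δp, with q in kg/kg and Δp in Pa (1 kg/m² of water = 1 mm).
Layer 1000–840 hPa: Δp = 160 hPa = 16000 Pa, q̄ = 0.00813 kg/kg → 0.00813 × 16000 / 9.8 = 13.27 mm
Layer 840–690 hPa: Δp = 150 hPa = 15000 Pa, q̄ = 0.00319 kg/kg → 0.00319 × 15000 / 9.8 = 4.88 mm
Layer 690–650 hPa: Δp = 40 hPa = 4000 Pa, q̄ = 0.00239 kg/kg → 0.00239 × 4000 / 9.8 = 0.98 mm
Layer 650–540 hPa: Δp = 110 hPa = 11000 Pa, q̄ = 0.00201 kg/kg → 0.00201 × 11000 / 9.8 = 2.26 mm
Layer 540–350 hPa: Δp = 190 hPa = 19000 Pa, q̄ = 0.00157 kg/kg → 0.00157 × 19000 / 9.8 = 3.04 mm
PW = 13.27 + 4.88 + 0.98 + 2.26 + 3.04 = 24.43 ≈ 24.4 mm.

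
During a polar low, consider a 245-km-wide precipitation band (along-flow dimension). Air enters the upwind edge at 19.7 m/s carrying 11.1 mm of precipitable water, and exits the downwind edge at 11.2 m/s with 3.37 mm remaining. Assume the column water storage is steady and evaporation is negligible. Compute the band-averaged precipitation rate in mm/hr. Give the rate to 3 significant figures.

Column moisture flux per unit crosswind length is F = V × PW.
Inflow: F_in = 19.7 × 11.1 = 218.67 mm·m/s
Outflow: F_out = 11.2 × 3.37 = 37.744 mm·m/s
Steady-state rate R = (F_in − F_out)/L = (218.67 − 37.744) / 245000 m = 7.385e-04 mm/s.
R = 7.385e-04 × 3600 = 2.66 mm/hr.

R ≈ 2.66 mm/hr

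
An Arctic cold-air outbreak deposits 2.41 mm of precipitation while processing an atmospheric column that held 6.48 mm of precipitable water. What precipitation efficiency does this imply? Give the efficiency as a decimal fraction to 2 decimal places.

ε ≈ 0.37

ε = precipitation / PW = 2.41 / 6.48 = 0.37.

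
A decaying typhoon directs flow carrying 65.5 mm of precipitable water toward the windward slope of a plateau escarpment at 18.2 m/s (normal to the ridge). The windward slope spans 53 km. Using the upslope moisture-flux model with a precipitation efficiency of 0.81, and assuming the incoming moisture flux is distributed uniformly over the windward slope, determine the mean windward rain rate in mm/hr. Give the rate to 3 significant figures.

R ≈ 65.6 mm/hr

Incoming column moisture flux per unit ridge length: F = V × PW = 18.2 × 65.5 = 1192.1 mm·m/s.
Spread over the 53 km slope with efficiency ε = 0.81: R = ε·F/W = 0.81 × 1192.1 / 53000 m = 1.822e-02 mm/s.
R = 1.822e-02 × 3600 = 65.6 mm/hr.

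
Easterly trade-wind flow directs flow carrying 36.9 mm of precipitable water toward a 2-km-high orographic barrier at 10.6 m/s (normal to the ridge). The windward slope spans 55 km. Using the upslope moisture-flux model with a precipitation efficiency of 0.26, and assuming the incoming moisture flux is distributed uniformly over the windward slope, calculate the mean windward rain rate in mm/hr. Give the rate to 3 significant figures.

R ≈ 6.66 mm/hr

Incoming column moisture flux per unit ridge length: F = V × PW = 10.6 × 36.9 = 391.14 mm·m/s.
Spread over the 55 km slope with efficiency ε = 0.26: R = ε·F/W = 0.26 × 391.14 / 55000 m = 1.849e-03 mm/s.
R = 1.849e-03 × 3600 = 6.66 mm/hr.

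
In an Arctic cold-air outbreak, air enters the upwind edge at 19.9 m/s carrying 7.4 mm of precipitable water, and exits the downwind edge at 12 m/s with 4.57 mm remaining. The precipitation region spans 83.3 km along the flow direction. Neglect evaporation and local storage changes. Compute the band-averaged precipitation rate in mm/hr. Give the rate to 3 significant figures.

Column moisture flux per unit crosswind length is F = V × PW.
Inflow: F_in = 19.9 × 7.4 = 147.26 mm·m/s
Outflow: F_out = 12 × 4.57 = 54.84 mm·m/s
Steady-state rate R = (F_in − F_out)/L = (147.26 − 54.84) / 83300 m = 1.109e-03 mm/s.
R = 1.109e-03 × 3600 = 3.99 mm/hr.

R ≈ 3.99 mm/hr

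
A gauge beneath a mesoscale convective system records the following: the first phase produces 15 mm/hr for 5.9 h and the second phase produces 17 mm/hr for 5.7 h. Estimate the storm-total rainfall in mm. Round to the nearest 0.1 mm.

Total = Σ Rᵢ Δtᵢ = 15 × 5.9 + 17 × 5.7
      = 88.5 + 96.9 = 185.4 mm.

total ≈ 185.4 mm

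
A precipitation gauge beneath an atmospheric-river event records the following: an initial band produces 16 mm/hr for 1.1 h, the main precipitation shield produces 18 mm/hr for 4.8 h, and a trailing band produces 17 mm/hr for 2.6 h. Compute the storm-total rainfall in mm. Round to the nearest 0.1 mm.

Total = Σ Rᵢ Δtᵢ = 16 × 1.1 + 18 × 4.8 + 17 × 2.6
      = 17.6 + 86.4 + 44.2 = 148.2 mm.

total ≈ 148.2 mm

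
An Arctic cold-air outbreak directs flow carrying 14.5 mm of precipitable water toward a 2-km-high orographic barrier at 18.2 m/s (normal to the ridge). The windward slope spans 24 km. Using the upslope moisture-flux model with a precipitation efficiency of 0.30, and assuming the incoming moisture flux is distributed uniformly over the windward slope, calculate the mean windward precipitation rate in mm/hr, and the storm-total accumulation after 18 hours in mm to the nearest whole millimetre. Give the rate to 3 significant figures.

Incoming column moisture flux per unit ridge length: F = V × PW = 18.2 × 14.5 = 263.9 mm·m/s.
Spread over the 24 km slope with efficiency ε = 0.30: R = ε·F/W = 0.30 × 263.9 / 24000 m = 3.299e-03 mm/s.
R = 3.299e-03 × 3600 = 11.9 mm/hr.
Over 18 h: total = 11.9 × 18 = 214.2 ≈ 214 mm.

R ≈ 11.9 mm/hr; total ≈ 214 mm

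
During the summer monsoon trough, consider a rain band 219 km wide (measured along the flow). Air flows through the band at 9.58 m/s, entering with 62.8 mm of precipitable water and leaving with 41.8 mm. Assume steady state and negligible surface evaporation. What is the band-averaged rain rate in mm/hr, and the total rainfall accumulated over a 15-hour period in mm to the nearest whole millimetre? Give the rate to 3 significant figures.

R ≈ 3.31 mm/hr; total ≈ 50 mm

Column moisture flux per unit crosswind length is F = V × PW.
Inflow: F_in = 9.58 × 62.8 = 601.624 mm·m/s
Outflow: F_out = 9.58 × 41.8 = 400.444 mm·m/s
Steady-state rate R = (F_in − F_out)/L = (601.624 − 400.444) / 219000 m = 9.186e-04 mm/s.
R = 9.186e-04 × 3600 = 3.31 mm/hr.
Over 15 h: total = 3.31 × 15 = 49.65 ≈ 50 mm.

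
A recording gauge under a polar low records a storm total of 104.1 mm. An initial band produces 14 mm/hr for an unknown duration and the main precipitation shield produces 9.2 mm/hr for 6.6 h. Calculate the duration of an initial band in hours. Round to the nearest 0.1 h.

duration ≈ 3.1 h

Known phases: 9.2 × 6.6 = 60.72 mm.
Remaining depth = 104.1 − 60.72 = 43.38 mm.
Duration = 43.38 / 14 = 3.1 h.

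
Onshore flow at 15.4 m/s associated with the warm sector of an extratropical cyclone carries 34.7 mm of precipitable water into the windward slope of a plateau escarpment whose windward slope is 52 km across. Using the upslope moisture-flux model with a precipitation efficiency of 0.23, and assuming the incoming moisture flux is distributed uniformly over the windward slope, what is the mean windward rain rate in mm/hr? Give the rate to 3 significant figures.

Incoming column moisture flux per unit ridge length: F = V × PW = 15.4 × 34.7 = 534.38 mm·m/s.
Spread over the 52 km slope with efficiency ε = 0.23: R = ε·F/W = 0.23 × 534.38 / 52000 m = 2.364e-03 mm/s.
R = 2.364e-03 × 3600 = 8.51 mm/hr.

R ≈ 8.51 mm/hr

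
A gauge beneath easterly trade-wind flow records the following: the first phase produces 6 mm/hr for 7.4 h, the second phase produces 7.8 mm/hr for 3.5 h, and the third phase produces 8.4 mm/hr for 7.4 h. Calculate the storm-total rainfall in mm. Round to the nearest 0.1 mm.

Total = Σ Rᵢ Δtᵢ = 6 × 7.4 + 7.8 × 3.5 + 8.4 × 7.4
      = 44.4 + 27.3 + 62.16 = 133.9 mm.

total ≈ 133.9 mm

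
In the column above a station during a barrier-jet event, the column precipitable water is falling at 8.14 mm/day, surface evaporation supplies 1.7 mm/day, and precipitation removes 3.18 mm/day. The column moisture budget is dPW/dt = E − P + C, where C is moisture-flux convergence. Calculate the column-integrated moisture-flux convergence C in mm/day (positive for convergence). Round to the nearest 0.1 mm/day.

C ≈ -6.7 mm/day

dPW/dt = -8.14 mm/day.
C = dPW/dt − E + P = (-8.14) − 1.7 + 3.18 = -6.7 mm/day.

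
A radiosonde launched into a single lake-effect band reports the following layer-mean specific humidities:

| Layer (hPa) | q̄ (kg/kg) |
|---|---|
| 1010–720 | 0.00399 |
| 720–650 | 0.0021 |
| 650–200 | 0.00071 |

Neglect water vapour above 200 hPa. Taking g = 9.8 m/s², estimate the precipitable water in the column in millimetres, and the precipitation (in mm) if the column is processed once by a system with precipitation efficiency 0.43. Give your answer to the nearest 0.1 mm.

PW ≈ 16.6 mm; precipitation ≈ 7.1 mm

Precipitable water is the column-integrated vapour mass per unit area: PW = (1/g) Σ q̄ Δp, with q in kg/kg and Δp in Pa (1 kg/m² of water = 1 mm).
Layer 1010–720 hPa: Δp = 290 hPa = 29000 Pa, q̄ = 0.00399 kg/kg → 0.00399 × 29000 / 9.8 = 11.81 mm
Layer 720–650 hPa: Δp = 70 hPa = 7000 Pa, q̄ = 0.0021 kg/kg → 0.0021 × 7000 / 9.8 = 1.50 mm
Layer 650–200 hPa: Δp = 450 hPa = 45000 Pa, q̄ = 0.00071 kg/kg → 0.00071 × 45000 / 9.8 = 3.26 mm
PW = 11.81 + 1.50 + 3.26 = 16.57 ≈ 16.6 mm.
Precipitation = ε × PW = 0.43 × 16.6 = 7.1 mm.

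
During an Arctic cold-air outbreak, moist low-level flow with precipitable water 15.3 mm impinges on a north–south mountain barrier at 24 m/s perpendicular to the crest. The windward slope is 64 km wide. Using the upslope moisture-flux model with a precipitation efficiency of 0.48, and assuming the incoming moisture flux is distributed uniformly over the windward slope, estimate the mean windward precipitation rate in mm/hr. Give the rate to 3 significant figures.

Incoming column moisture flux per unit ridge length: F = V × PW = 24 × 15.3 = 367.2 mm·m/s.
Spread over the 64 km slope with efficiency ε = 0.48: R = ε·F/W = 0.48 × 367.2 / 64000 m = 2.754e-03 mm/s.
R = 2.754e-03 × 3600 = 9.91 mm/hr.

R ≈ 9.91 mm/hr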